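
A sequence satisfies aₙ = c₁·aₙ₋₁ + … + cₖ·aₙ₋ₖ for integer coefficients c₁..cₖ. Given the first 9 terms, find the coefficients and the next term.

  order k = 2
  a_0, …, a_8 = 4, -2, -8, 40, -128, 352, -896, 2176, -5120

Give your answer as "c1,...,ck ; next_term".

-4,-4 ; 11776

  a_2 = -4·-2 + -4·4 = -8
  a_3 = -4·-8 + -4·-2 = 40
  a_4 = -4·40 + -4·-8 = -128
  a_5 = -4·-128 + -4·40 = 352
  a_6 = -4·352 + -4·-128 = -896
  a_7 = -4·-896 + -4·352 = 2176
  a_8 = -4·2176 + -4·-896 = -5120
  a_9 = -4·-5120 + -4·2176 = 11776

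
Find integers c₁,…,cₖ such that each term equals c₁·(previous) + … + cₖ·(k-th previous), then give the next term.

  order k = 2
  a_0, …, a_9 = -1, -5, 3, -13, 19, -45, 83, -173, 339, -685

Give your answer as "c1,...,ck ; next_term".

-1,2 ; 1363

  a_2 = -1·-5 + 2·-1 = 3
  a_3 = -1·3 + 2·-5 = -13
  a_4 = -1·-13 + 2·3 = 19
  a_5 = -1·19 + 2·-13 = -45
  a_6 = -1·-45 + 2·19 = 83
  a_7 = -1·83 + 2·-45 = -173
  a_8 = -1·-173 + 2·83 = 339
  a_9 = -1·339 + 2·-173 = -685
  a_10 = -1·-685 + 2·339 = 1363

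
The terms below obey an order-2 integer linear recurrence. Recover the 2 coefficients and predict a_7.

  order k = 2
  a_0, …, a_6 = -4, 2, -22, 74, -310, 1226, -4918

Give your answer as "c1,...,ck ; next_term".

  a_2 = -3·2 + 4·-4 = -22
  a_3 = -3·-22 + 4·2 = 74
  a_4 = -3·74 + 4·-22 = -310
  a_5 = -3·-310 + 4·74 = 1226
  a_6 = -3·1226 + 4·-310 = -4918
  a_7 = -3·-4918 + 4·1226 = 19658

-3,4 ; 19658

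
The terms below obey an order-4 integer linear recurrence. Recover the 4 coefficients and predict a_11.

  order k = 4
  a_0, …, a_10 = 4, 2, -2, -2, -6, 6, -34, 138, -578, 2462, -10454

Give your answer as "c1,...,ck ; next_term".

  a_4 = -4·-2 + 2·-2 + 3·2 + -4·4 = -6
  a_5 = -4·-6 + 2·-2 + 3·-2 + -4·2 = 6
  a_6 = -4·6 + 2·-6 + 3·-2 + -4·-2 = -34
  a_7 = -4·-34 + 2·6 + 3·-6 + -4·-2 = 138
  a_8 = -4·138 + 2·-34 + 3·6 + -4·-6 = -578
  a_9 = -4·-578 + 2·138 + 3·-34 + -4·6 = 2462
  a_10 = -4·2462 + 2·-578 + 3·138 + -4·-34 = -10454
  a_11 = -4·-10454 + 2·2462 + 3·-578 + -4·138 = 44454

-4,2,3,-4 ; 44454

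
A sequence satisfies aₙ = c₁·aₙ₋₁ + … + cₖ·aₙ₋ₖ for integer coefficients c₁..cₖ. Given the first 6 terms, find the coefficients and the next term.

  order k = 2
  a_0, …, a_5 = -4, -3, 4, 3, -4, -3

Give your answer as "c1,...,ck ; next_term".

0,-1 ; 4

  a_2 = 0·-3 + -1·-4 = 4
  a_3 = 0·4 + -1·-3 = 3
  a_4 = 0·3 + -1·4 = -4
  a_5 = 0·-4 + -1·3 = -3
  a_6 = 0·-3 + -1·-4 = 4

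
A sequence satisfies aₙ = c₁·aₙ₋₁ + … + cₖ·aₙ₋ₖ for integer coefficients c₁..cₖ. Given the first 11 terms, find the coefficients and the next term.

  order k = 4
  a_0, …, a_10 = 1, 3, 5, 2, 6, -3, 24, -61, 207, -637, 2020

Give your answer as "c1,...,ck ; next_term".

-3,1,2,1 ; -6344

  a_4 = -3·2 + 1·5 + 2·3 + 1·1 = 6
  a_5 = -3·6 + 1·2 + 2·5 + 1·3 = -3
  a_6 = -3·-3 + 1·6 + 2·2 + 1·5 = 24
  a_7 = -3·24 + 1·-3 + 2·6 + 1·2 = -61
  a_8 = -3·-61 + 1·24 + 2·-3 + 1·6 = 207
  a_9 = -3·207 + 1·-61 + 2·24 + 1·-3 = -637
  a_10 = -3·-637 + 1·207 + 2·-61 + 1·24 = 2020
  a_11 = -3·2020 + 1·-637 + 2·207 + 1·-61 = -6344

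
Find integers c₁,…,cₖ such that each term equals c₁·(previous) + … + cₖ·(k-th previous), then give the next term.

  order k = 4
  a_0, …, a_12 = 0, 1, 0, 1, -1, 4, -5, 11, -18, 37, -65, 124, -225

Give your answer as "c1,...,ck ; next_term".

  a_4 = -1·1 + 1·0 + 0·1 + 2·0 = -1
  a_5 = -1·-1 + 1·1 + 0·0 + 2·1 = 4
  a_6 = -1·4 + 1·-1 + 0·1 + 2·0 = -5
  a_7 = -1·-5 + 1·4 + 0·-1 + 2·1 = 11
  a_8 = -1·11 + 1·-5 + 0·4 + 2·-1 = -18
  a_9 = -1·-18 + 1·11 + 0·-5 + 2·4 = 37
  a_10 = -1·37 + 1·-18 + 0·11 + 2·-5 = -65
  a_11 = -1·-65 + 1·37 + 0·-18 + 2·11 = 124
  a_12 = -1·124 + 1·-65 + 0·37 + 2·-18 = -225
  a_13 = -1·-225 + 1·124 + 0·-65 + 2·37 = 423

-1,1,0,2 ; 423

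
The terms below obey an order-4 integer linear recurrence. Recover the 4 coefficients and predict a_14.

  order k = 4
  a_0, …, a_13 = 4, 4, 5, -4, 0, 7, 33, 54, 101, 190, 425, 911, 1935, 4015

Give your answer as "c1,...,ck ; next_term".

  a_4 = 2·-4 + 0·5 + -1·4 + 3·4 = 0
  a_5 = 2·0 + 0·-4 + -1·5 + 3·4 = 7
  a_6 = 2·7 + 0·0 + -1·-4 + 3·5 = 33
  a_7 = 2·33 + 0·7 + -1·0 + 3·-4 = 54
  a_8 = 2·54 + 0·33 + -1·7 + 3·0 = 101
  a_9 = 2·101 + 0·54 + -1·33 + 3·7 = 190
  a_10 = 2·190 + 0·101 + -1·54 + 3·33 = 425
  a_11 = 2·425 + 0·190 + -1·101 + 3·54 = 911
  a_12 = 2·911 + 0·425 + -1·190 + 3·101 = 1935
  a_13 = 2·1935 + 0·911 + -1·425 + 3·190 = 4015
  a_14 = 2·4015 + 0·1935 + -1·911 + 3·425 = 8394

2,0,-1,3 ; 8394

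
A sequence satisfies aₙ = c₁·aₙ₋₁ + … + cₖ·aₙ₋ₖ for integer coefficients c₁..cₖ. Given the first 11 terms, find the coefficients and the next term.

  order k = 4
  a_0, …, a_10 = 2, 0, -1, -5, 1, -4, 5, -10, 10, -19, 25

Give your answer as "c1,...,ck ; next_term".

0,1,-1,1 ; -39

  a_4 = 0·-5 + 1·-1 + -1·0 + 1·2 = 1
  a_5 = 0·1 + 1·-5 + -1·-1 + 1·0 = -4
  a_6 = 0·-4 + 1·1 + -1·-5 + 1·-1 = 5
  a_7 = 0·5 + 1·-4 + -1·1 + 1·-5 = -10
  a_8 = 0·-10 + 1·5 + -1·-4 + 1·1 = 10
  a_9 = 0·10 + 1·-10 + -1·5 + 1·-4 = -19
  a_10 = 0·-19 + 1·10 + -1·-10 + 1·5 = 25
  a_11 = 0·25 + 1·-19 + -1·10 + 1·-10 = -39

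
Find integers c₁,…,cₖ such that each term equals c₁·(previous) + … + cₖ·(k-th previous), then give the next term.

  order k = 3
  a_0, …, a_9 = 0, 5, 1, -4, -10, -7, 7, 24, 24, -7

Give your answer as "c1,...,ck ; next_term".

  a_3 = 1·1 + -1·5 + -1·0 = -4
  a_4 = 1·-4 + -1·1 + -1·5 = -10
  a_5 = 1·-10 + -1·-4 + -1·1 = -7
  a_6 = 1·-7 + -1·-10 + -1·-4 = 7
  a_7 = 1·7 + -1·-7 + -1·-10 = 24
  a_8 = 1·24 + -1·7 + -1·-7 = 24
  a_9 = 1·24 + -1·24 + -1·7 = -7
  a_10 = 1·-7 + -1·24 + -1·24 = -55

1,-1,-1 ; -55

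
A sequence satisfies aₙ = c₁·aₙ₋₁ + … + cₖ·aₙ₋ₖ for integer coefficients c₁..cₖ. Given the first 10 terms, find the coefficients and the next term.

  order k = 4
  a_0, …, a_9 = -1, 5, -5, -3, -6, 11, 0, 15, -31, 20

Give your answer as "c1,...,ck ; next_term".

-1,0,-2,-1 ; -50

  a_4 = -1·-3 + 0·-5 + -2·5 + -1·-1 = -6
  a_5 = -1·-6 + 0·-3 + -2·-5 + -1·5 = 11
  a_6 = -1·11 + 0·-6 + -2·-3 + -1·-5 = 0
  a_7 = -1·0 + 0·11 + -2·-6 + -1·-3 = 15
  a_8 = -1·15 + 0·0 + -2·11 + -1·-6 = -31
  a_9 = -1·-31 + 0·15 + -2·0 + -1·11 = 20
  a_10 = -1·20 + 0·-31 + -2·15 + -1·0 = -50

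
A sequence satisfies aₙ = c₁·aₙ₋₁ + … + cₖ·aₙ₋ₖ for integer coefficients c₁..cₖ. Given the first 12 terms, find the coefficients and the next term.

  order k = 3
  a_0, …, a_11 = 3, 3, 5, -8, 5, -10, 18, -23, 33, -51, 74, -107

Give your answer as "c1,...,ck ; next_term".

  a_3 = -1·5 + 0·3 + -1·3 = -8
  a_4 = -1·-8 + 0·5 + -1·3 = 5
  a_5 = -1·5 + 0·-8 + -1·5 = -10
  a_6 = -1·-10 + 0·5 + -1·-8 = 18
  a_7 = -1·18 + 0·-10 + -1·5 = -23
  a_8 = -1·-23 + 0·18 + -1·-10 = 33
  a_9 = -1·33 + 0·-23 + -1·18 = -51
  a_10 = -1·-51 + 0·33 + -1·-23 = 74
  a_11 = -1·74 + 0·-51 + -1·33 = -107
  a_12 = -1·-107 + 0·74 + -1·-51 = 158

-1,0,-1 ; 158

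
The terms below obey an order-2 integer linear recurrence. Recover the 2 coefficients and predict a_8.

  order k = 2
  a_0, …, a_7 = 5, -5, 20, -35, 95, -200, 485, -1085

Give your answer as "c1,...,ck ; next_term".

  a_2 = -1·-5 + 3·5 = 20
  a_3 = -1·20 + 3·-5 = -35
  a_4 = -1·-35 + 3·20 = 95
  a_5 = -1·95 + 3·-35 = -200
  a_6 = -1·-200 + 3·95 = 485
  a_7 = -1·485 + 3·-200 = -1085
  a_8 = -1·-1085 + 3·485 = 2540

-1,3 ; 2540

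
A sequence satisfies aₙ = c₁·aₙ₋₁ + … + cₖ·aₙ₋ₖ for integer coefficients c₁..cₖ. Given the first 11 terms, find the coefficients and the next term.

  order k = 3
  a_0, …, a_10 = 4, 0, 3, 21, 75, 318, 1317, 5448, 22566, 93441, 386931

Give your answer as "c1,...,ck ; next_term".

  a_3 = 3·3 + 4·0 + 3·4 = 21
  a_4 = 3·21 + 4·3 + 3·0 = 75
  a_5 = 3·75 + 4·21 + 3·3 = 318
  a_6 = 3·318 + 4·75 + 3·21 = 1317
  a_7 = 3·1317 + 4·318 + 3·75 = 5448
  a_8 = 3·5448 + 4·1317 + 3·318 = 22566
  a_9 = 3·22566 + 4·5448 + 3·1317 = 93441
  a_10 = 3·93441 + 4·22566 + 3·5448 = 386931
  a_11 = 3·386931 + 4·93441 + 3·22566 = 1602255

3,4,3 ; 1602255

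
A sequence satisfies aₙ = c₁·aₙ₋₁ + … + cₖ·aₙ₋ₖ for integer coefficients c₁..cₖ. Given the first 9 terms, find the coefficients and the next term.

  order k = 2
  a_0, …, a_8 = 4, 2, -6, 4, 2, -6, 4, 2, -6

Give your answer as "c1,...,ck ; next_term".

-1,-1 ; 4

  a_2 = -1·2 + -1·4 = -6
  a_3 = -1·-6 + -1·2 = 4
  a_4 = -1·4 + -1·-6 = 2
  a_5 = -1·2 + -1·4 = -6
  a_6 = -1·-6 + -1·2 = 4
  a_7 = -1·4 + -1·-6 = 2
  a_8 = -1·2 + -1·4 = -6
  a_9 = -1·-6 + -1·2 = 4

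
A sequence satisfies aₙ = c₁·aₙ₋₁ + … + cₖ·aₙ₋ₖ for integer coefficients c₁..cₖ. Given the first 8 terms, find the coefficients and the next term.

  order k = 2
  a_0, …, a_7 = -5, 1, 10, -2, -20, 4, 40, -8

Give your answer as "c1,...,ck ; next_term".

0,-2 ; -80

  a_2 = 0·1 + -2·-5 = 10
  a_3 = 0·10 + -2·1 = -2
  a_4 = 0·-2 + -2·10 = -20
  a_5 = 0·-20 + -2·-2 = 4
  a_6 = 0·4 + -2·-20 = 40
  a_7 = 0·40 + -2·4 = -8
  a_8 = 0·-8 + -2·40 = -80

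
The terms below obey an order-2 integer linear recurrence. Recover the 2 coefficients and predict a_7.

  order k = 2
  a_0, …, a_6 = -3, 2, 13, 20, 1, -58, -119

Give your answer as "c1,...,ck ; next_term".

  a_2 = 2·2 + -3·-3 = 13
  a_3 = 2·13 + -3·2 = 20
  a_4 = 2·20 + -3·13 = 1
  a_5 = 2·1 + -3·20 = -58
  a_6 = 2·-58 + -3·1 = -119
  a_7 = 2·-119 + -3·-58 = -64

2,-3 ; -64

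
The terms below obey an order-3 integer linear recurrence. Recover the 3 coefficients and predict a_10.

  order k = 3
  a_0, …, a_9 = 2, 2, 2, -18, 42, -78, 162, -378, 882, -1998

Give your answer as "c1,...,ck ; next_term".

  a_3 = -3·2 + -3·2 + -3·2 = -18
  a_4 = -3·-18 + -3·2 + -3·2 = 42
  a_5 = -3·42 + -3·-18 + -3·2 = -78
  a_6 = -3·-78 + -3·42 + -3·-18 = 162
  a_7 = -3·162 + -3·-78 + -3·42 = -378
  a_8 = -3·-378 + -3·162 + -3·-78 = 882
  a_9 = -3·882 + -3·-378 + -3·162 = -1998
  a_10 = -3·-1998 + -3·882 + -3·-378 = 4482

-3,-3,-3 ; 4482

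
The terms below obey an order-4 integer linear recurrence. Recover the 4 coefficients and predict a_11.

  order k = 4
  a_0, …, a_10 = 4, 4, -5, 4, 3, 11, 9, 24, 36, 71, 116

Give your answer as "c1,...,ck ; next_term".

  a_4 = 1·4 + 1·-5 + 0·4 + 1·4 = 3
  a_5 = 1·3 + 1·4 + 0·-5 + 1·4 = 11
  a_6 = 1·11 + 1·3 + 0·4 + 1·-5 = 9
  a_7 = 1·9 + 1·11 + 0·3 + 1·4 = 24
  a_8 = 1·24 + 1·9 + 0·11 + 1·3 = 36
  a_9 = 1·36 + 1·24 + 0·9 + 1·11 = 71
  a_10 = 1·71 + 1·36 + 0·24 + 1·9 = 116
  a_11 = 1·116 + 1·71 + 0·36 + 1·24 = 211

1,1,0,1 ; 211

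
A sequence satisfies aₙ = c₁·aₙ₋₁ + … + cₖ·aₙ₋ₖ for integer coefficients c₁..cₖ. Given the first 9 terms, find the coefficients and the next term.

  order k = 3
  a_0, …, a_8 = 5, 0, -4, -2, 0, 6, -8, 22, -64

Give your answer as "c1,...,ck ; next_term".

  a_3 = -2·-4 + 1·0 + -2·5 = -2
  a_4 = -2·-2 + 1·-4 + -2·0 = 0
  a_5 = -2·0 + 1·-2 + -2·-4 = 6
  a_6 = -2·6 + 1·0 + -2·-2 = -8
  a_7 = -2·-8 + 1·6 + -2·0 = 22
  a_8 = -2·22 + 1·-8 + -2·6 = -64
  a_9 = -2·-64 + 1·22 + -2·-8 = 166

-2,1,-2 ; 166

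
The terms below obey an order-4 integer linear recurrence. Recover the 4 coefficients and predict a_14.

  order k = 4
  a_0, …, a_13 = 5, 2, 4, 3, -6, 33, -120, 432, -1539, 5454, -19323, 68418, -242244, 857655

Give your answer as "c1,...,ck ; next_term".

-3,3,3,-3 ; -3036474

  a_4 = -3·3 + 3·4 + 3·2 + -3·5 = -6
  a_5 = -3·-6 + 3·3 + 3·4 + -3·2 = 33
  a_6 = -3·33 + 3·-6 + 3·3 + -3·4 = -120
  a_7 = -3·-120 + 3·33 + 3·-6 + -3·3 = 432
  a_8 = -3·432 + 3·-120 + 3·33 + -3·-6 = -1539
  a_9 = -3·-1539 + 3·432 + 3·-120 + -3·33 = 5454
  a_10 = -3·5454 + 3·-1539 + 3·432 + -3·-120 = -19323
  a_11 = -3·-19323 + 3·5454 + 3·-1539 + -3·432 = 68418
  a_12 = -3·68418 + 3·-19323 + 3·5454 + -3·-1539 = -242244
  a_13 = -3·-242244 + 3·68418 + 3·-19323 + -3·5454 = 857655
  a_14 = -3·857655 + 3·-242244 + 3·68418 + -3·-19323 = -3036474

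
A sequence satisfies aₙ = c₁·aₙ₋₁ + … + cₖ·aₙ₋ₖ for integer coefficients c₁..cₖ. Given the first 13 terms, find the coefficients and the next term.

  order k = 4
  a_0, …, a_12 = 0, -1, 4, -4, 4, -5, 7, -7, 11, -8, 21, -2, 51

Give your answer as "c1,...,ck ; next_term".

1,2,0,1 ; 39

  a_4 = 1·-4 + 2·4 + 0·-1 + 1·0 = 4
  a_5 = 1·4 + 2·-4 + 0·4 + 1·-1 = -5
  a_6 = 1·-5 + 2·4 + 0·-4 + 1·4 = 7
  a_7 = 1·7 + 2·-5 + 0·4 + 1·-4 = -7
  a_8 = 1·-7 + 2·7 + 0·-5 + 1·4 = 11
  a_9 = 1·11 + 2·-7 + 0·7 + 1·-5 = -8
  a_10 = 1·-8 + 2·11 + 0·-7 + 1·7 = 21
  a_11 = 1·21 + 2·-8 + 0·11 + 1·-7 = -2
  a_12 = 1·-2 + 2·21 + 0·-8 + 1·11 = 51
  a_13 = 1·51 + 2·-2 + 0·21 + 1·-8 = 39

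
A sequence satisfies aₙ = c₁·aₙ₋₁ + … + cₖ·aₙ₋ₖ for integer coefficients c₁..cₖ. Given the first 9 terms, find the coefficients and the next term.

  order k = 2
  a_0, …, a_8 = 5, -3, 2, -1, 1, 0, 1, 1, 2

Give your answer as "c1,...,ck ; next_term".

1,1 ; 3

  a_2 = 1·-3 + 1·5 = 2
  a_3 = 1·2 + 1·-3 = -1
  a_4 = 1·-1 + 1·2 = 1
  a_5 = 1·1 + 1·-1 = 0
  a_6 = 1·0 + 1·1 = 1
  a_7 = 1·1 + 1·0 = 1
  a_8 = 1·1 + 1·1 = 2
  a_9 = 1·2 + 1·1 = 3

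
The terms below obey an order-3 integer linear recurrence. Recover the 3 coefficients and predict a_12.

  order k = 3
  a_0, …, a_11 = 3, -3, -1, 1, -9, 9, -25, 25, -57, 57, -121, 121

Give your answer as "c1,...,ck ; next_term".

  a_3 = -1·-1 + 2·-3 + 2·3 = 1
  a_4 = -1·1 + 2·-1 + 2·-3 = -9
  a_5 = -1·-9 + 2·1 + 2·-1 = 9
  a_6 = -1·9 + 2·-9 + 2·1 = -25
  a_7 = -1·-25 + 2·9 + 2·-9 = 25
  a_8 = -1·25 + 2·-25 + 2·9 = -57
  a_9 = -1·-57 + 2·25 + 2·-25 = 57
  a_10 = -1·57 + 2·-57 + 2·25 = -121
  a_11 = -1·-121 + 2·57 + 2·-57 = 121
  a_12 = -1·121 + 2·-121 + 2·57 = -249

-1,2,2 ; -249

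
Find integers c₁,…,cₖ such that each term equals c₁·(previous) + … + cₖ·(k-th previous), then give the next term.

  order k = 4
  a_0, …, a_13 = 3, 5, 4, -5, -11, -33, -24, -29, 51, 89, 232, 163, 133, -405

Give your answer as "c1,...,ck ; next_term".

0,2,-2,-3 ; -756

  a_4 = 0·-5 + 2·4 + -2·5 + -3·3 = -11
  a_5 = 0·-11 + 2·-5 + -2·4 + -3·5 = -33
  a_6 = 0·-33 + 2·-11 + -2·-5 + -3·4 = -24
  a_7 = 0·-24 + 2·-33 + -2·-11 + -3·-5 = -29
  a_8 = 0·-29 + 2·-24 + -2·-33 + -3·-11 = 51
  a_9 = 0·51 + 2·-29 + -2·-24 + -3·-33 = 89
  a_10 = 0·89 + 2·51 + -2·-29 + -3·-24 = 232
  a_11 = 0·232 + 2·89 + -2·51 + -3·-29 = 163
  a_12 = 0·163 + 2·232 + -2·89 + -3·51 = 133
  a_13 = 0·133 + 2·163 + -2·232 + -3·89 = -405
  a_14 = 0·-405 + 2·133 + -2·163 + -3·232 = -756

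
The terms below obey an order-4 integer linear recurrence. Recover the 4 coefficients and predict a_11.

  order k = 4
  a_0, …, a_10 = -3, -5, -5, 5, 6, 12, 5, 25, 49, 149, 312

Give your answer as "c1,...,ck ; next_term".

2,1,-2,3 ; 750

  a_4 = 2·5 + 1·-5 + -2·-5 + 3·-3 = 6
  a_5 = 2·6 + 1·5 + -2·-5 + 3·-5 = 12
  a_6 = 2·12 + 1·6 + -2·5 + 3·-5 = 5
  a_7 = 2·5 + 1·12 + -2·6 + 3·5 = 25
  a_8 = 2·25 + 1·5 + -2·12 + 3·6 = 49
  a_9 = 2·49 + 1·25 + -2·5 + 3·12 = 149
  a_10 = 2·149 + 1·49 + -2·25 + 3·5 = 312
  a_11 = 2·312 + 1·149 + -2·49 + 3·25 = 750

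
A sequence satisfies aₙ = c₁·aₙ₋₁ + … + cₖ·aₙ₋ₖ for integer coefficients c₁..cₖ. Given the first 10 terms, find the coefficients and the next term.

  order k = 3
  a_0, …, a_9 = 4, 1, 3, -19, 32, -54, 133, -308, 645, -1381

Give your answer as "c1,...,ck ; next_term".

  a_3 = -2·3 + -1·1 + -3·4 = -19
  a_4 = -2·-19 + -1·3 + -3·1 = 32
  a_5 = -2·32 + -1·-19 + -3·3 = -54
  a_6 = -2·-54 + -1·32 + -3·-19 = 133
  a_7 = -2·133 + -1·-54 + -3·32 = -308
  a_8 = -2·-308 + -1·133 + -3·-54 = 645
  a_9 = -2·645 + -1·-308 + -3·133 = -1381
  a_10 = -2·-1381 + -1·645 + -3·-308 = 3041

-2,-1,-3 ; 3041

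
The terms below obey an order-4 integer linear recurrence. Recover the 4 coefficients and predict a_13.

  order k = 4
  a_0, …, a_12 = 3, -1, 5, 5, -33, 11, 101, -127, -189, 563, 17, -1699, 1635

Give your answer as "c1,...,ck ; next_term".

-1,-4,-1,-3 ; 3455

  a_4 = -1·5 + -4·5 + -1·-1 + -3·3 = -33
  a_5 = -1·-33 + -4·5 + -1·5 + -3·-1 = 11
  a_6 = -1·11 + -4·-33 + -1·5 + -3·5 = 101
  a_7 = -1·101 + -4·11 + -1·-33 + -3·5 = -127
  a_8 = -1·-127 + -4·101 + -1·11 + -3·-33 = -189
  a_9 = -1·-189 + -4·-127 + -1·101 + -3·11 = 563
  a_10 = -1·563 + -4·-189 + -1·-127 + -3·101 = 17
  a_11 = -1·17 + -4·563 + -1·-189 + -3·-127 = -1699
  a_12 = -1·-1699 + -4·17 + -1·563 + -3·-189 = 1635
  a_13 = -1·1635 + -4·-1699 + -1·17 + -3·563 = 3455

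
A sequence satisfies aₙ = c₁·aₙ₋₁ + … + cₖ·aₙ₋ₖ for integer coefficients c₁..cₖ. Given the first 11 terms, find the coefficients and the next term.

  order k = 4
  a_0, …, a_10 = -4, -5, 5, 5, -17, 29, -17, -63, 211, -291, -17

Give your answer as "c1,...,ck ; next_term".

  a_4 = -2·5 + -3·5 + 0·-5 + -2·-4 = -17
  a_5 = -2·-17 + -3·5 + 0·5 + -2·-5 = 29
  a_6 = -2·29 + -3·-17 + 0·5 + -2·5 = -17
  a_7 = -2·-17 + -3·29 + 0·-17 + -2·5 = -63
  a_8 = -2·-63 + -3·-17 + 0·29 + -2·-17 = 211
  a_9 = -2·211 + -3·-63 + 0·-17 + -2·29 = -291
  a_10 = -2·-291 + -3·211 + 0·-63 + -2·-17 = -17
  a_11 = -2·-17 + -3·-291 + 0·211 + -2·-63 = 1033

-2,-3,0,-2 ; 1033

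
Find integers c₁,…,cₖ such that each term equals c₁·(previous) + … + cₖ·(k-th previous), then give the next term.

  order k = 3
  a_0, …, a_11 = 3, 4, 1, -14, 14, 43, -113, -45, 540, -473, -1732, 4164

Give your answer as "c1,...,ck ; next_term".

-1,-4,1 ; 2291

  a_3 = -1·1 + -4·4 + 1·3 = -14
  a_4 = -1·-14 + -4·1 + 1·4 = 14
  a_5 = -1·14 + -4·-14 + 1·1 = 43
  a_6 = -1·43 + -4·14 + 1·-14 = -113
  a_7 = -1·-113 + -4·43 + 1·14 = -45
  a_8 = -1·-45 + -4·-113 + 1·43 = 540
  a_9 = -1·540 + -4·-45 + 1·-113 = -473
  a_10 = -1·-473 + -4·540 + 1·-45 = -1732
  a_11 = -1·-1732 + -4·-473 + 1·540 = 4164
  a_12 = -1·4164 + -4·-1732 + 1·-473 = 2291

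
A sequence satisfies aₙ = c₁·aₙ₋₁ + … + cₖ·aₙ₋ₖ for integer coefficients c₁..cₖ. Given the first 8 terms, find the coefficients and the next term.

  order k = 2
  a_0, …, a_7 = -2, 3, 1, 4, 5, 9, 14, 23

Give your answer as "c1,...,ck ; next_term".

  a_2 = 1·3 + 1·-2 = 1
  a_3 = 1·1 + 1·3 = 4
  a_4 = 1·4 + 1·1 = 5
  a_5 = 1·5 + 1·4 = 9
  a_6 = 1·9 + 1·5 = 14
  a_7 = 1·14 + 1·9 = 23
  a_8 = 1·23 + 1·14 = 37

1,1 ; 37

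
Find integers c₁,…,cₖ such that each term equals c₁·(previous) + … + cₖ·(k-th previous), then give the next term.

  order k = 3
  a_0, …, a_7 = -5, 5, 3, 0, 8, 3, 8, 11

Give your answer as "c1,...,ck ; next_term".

0,1,1 ; 11

  a_3 = 0·3 + 1·5 + 1·-5 = 0
  a_4 = 0·0 + 1·3 + 1·5 = 8
  a_5 = 0·8 + 1·0 + 1·3 = 3
  a_6 = 0·3 + 1·8 + 1·0 = 8
  a_7 = 0·8 + 1·3 + 1·8 = 11
  a_8 = 0·11 + 1·8 + 1·3 = 11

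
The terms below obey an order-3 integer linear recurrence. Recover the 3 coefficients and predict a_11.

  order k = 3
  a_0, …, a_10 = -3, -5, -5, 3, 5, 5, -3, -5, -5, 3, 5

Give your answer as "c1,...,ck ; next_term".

  a_3 = 0·-5 + 0·-5 + -1·-3 = 3
  a_4 = 0·3 + 0·-5 + -1·-5 = 5
  a_5 = 0·5 + 0·3 + -1·-5 = 5
  a_6 = 0·5 + 0·5 + -1·3 = -3
  a_7 = 0·-3 + 0·5 + -1·5 = -5
  a_8 = 0·-5 + 0·-3 + -1·5 = -5
  a_9 = 0·-5 + 0·-5 + -1·-3 = 3
  a_10 = 0·3 + 0·-5 + -1·-5 = 5
  a_11 = 0·5 + 0·3 + -1·-5 = 5

0,0,-1 ; 5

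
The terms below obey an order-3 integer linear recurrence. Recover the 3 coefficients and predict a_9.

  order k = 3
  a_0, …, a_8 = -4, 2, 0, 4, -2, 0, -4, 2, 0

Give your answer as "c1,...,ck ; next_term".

0,0,-1 ; 4

  a_3 = 0·0 + 0·2 + -1·-4 = 4
  a_4 = 0·4 + 0·0 + -1·2 = -2
  a_5 = 0·-2 + 0·4 + -1·0 = 0
  a_6 = 0·0 + 0·-2 + -1·4 = -4
  a_7 = 0·-4 + 0·0 + -1·-2 = 2
  a_8 = 0·2 + 0·-4 + -1·0 = 0
  a_9 = 0·0 + 0·2 + -1·-4 = 4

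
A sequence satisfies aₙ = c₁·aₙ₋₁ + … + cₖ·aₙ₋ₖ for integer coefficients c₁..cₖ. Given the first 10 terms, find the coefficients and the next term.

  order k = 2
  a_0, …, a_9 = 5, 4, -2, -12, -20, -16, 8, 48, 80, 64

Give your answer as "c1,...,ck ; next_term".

  a_2 = 2·4 + -2·5 = -2
  a_3 = 2·-2 + -2·4 = -12
  a_4 = 2·-12 + -2·-2 = -20
  a_5 = 2·-20 + -2·-12 = -16
  a_6 = 2·-16 + -2·-20 = 8
  a_7 = 2·8 + -2·-16 = 48
  a_8 = 2·48 + -2·8 = 80
  a_9 = 2·80 + -2·48 = 64
  a_10 = 2·64 + -2·80 = -32

2,-2 ; -32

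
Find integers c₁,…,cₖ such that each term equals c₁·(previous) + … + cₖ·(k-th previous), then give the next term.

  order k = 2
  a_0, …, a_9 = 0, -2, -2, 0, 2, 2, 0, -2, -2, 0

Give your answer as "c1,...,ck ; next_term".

1,-1 ; 2

  a_2 = 1·-2 + -1·0 = -2
  a_3 = 1·-2 + -1·-2 = 0
  a_4 = 1·0 + -1·-2 = 2
  a_5 = 1·2 + -1·0 = 2
  a_6 = 1·2 + -1·2 = 0
  a_7 = 1·0 + -1·2 = -2
  a_8 = 1·-2 + -1·0 = -2
  a_9 = 1·-2 + -1·-2 = 0
  a_10 = 1·0 + -1·-2 = 2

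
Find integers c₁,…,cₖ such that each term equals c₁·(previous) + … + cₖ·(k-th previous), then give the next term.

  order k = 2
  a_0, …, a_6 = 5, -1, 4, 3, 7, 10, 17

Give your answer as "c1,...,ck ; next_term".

1,1 ; 27

  a_2 = 1·-1 + 1·5 = 4
  a_3 = 1·4 + 1·-1 = 3
  a_4 = 1·3 + 1·4 = 7
  a_5 = 1·7 + 1·3 = 10
  a_6 = 1·10 + 1·7 = 17
  a_7 = 1·17 + 1·10 = 27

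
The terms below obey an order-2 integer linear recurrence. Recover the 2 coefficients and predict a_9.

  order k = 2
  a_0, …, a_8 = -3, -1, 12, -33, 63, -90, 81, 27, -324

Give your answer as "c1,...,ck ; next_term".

-3,-3 ; 891

  a_2 = -3·-1 + -3·-3 = 12
  a_3 = -3·12 + -3·-1 = -33
  a_4 = -3·-33 + -3·12 = 63
  a_5 = -3·63 + -3·-33 = -90
  a_6 = -3·-90 + -3·63 = 81
  a_7 = -3·81 + -3·-90 = 27
  a_8 = -3·27 + -3·81 = -324
  a_9 = -3·-324 + -3·27 = 891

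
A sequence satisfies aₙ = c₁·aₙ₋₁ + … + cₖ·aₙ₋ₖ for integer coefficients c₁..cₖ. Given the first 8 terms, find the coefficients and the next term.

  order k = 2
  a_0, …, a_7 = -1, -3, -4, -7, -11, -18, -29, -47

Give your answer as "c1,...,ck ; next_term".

1,1 ; -76

  a_2 = 1·-3 + 1·-1 = -4
  a_3 = 1·-4 + 1·-3 = -7
  a_4 = 1·-7 + 1·-4 = -11
  a_5 = 1·-11 + 1·-7 = -18
  a_6 = 1·-18 + 1·-11 = -29
  a_7 = 1·-29 + 1·-18 = -47
  a_8 = 1·-47 + 1·-29 = -76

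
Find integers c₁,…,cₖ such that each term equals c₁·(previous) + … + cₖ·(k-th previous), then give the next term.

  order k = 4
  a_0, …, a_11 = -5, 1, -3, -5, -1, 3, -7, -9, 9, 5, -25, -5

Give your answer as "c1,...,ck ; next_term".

0,-1,1,1 ; 39

  a_4 = 0·-5 + -1·-3 + 1·1 + 1·-5 = -1
  a_5 = 0·-1 + -1·-5 + 1·-3 + 1·1 = 3
  a_6 = 0·3 + -1·-1 + 1·-5 + 1·-3 = -7
  a_7 = 0·-7 + -1·3 + 1·-1 + 1·-5 = -9
  a_8 = 0·-9 + -1·-7 + 1·3 + 1·-1 = 9
  a_9 = 0·9 + -1·-9 + 1·-7 + 1·3 = 5
  a_10 = 0·5 + -1·9 + 1·-9 + 1·-7 = -25
  a_11 = 0·-25 + -1·5 + 1·9 + 1·-9 = -5
  a_12 = 0·-5 + -1·-25 + 1·5 + 1·9 = 39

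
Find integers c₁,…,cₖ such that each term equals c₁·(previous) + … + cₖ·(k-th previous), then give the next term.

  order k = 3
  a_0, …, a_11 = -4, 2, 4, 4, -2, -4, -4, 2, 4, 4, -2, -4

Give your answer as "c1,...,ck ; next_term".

0,0,-1 ; -4

  a_3 = 0·4 + 0·2 + -1·-4 = 4
  a_4 = 0·4 + 0·4 + -1·2 = -2
  a_5 = 0·-2 + 0·4 + -1·4 = -4
  a_6 = 0·-4 + 0·-2 + -1·4 = -4
  a_7 = 0·-4 + 0·-4 + -1·-2 = 2
  a_8 = 0·2 + 0·-4 + -1·-4 = 4
  a_9 = 0·4 + 0·2 + -1·-4 = 4
  a_10 = 0·4 + 0·4 + -1·2 = -2
  a_11 = 0·-2 + 0·4 + -1·4 = -4
  a_12 = 0·-4 + 0·-2 + -1·4 = -4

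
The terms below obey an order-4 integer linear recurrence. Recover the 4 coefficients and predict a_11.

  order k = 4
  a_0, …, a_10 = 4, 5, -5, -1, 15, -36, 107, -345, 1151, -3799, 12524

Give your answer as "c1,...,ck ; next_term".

-3,1,1,3 ; -41255

  a_4 = -3·-1 + 1·-5 + 1·5 + 3·4 = 15
  a_5 = -3·15 + 1·-1 + 1·-5 + 3·5 = -36
  a_6 = -3·-36 + 1·15 + 1·-1 + 3·-5 = 107
  a_7 = -3·107 + 1·-36 + 1·15 + 3·-1 = -345
  a_8 = -3·-345 + 1·107 + 1·-36 + 3·15 = 1151
  a_9 = -3·1151 + 1·-345 + 1·107 + 3·-36 = -3799
  a_10 = -3·-3799 + 1·1151 + 1·-345 + 3·107 = 12524
  a_11 = -3·12524 + 1·-3799 + 1·1151 + 3·-345 = -41255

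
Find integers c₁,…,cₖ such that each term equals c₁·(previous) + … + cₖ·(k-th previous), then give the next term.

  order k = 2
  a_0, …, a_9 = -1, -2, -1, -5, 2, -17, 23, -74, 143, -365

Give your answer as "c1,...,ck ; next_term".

  a_2 = -1·-2 + 3·-1 = -1
  a_3 = -1·-1 + 3·-2 = -5
  a_4 = -1·-5 + 3·-1 = 2
  a_5 = -1·2 + 3·-5 = -17
  a_6 = -1·-17 + 3·2 = 23
  a_7 = -1·23 + 3·-17 = -74
  a_8 = -1·-74 + 3·23 = 143
  a_9 = -1·143 + 3·-74 = -365
  a_10 = -1·-365 + 3·143 = 794

-1,3 ; 794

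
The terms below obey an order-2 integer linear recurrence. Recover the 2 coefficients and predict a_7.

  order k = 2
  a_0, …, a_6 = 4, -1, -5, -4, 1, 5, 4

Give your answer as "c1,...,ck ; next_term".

1,-1 ; -1

  a_2 = 1·-1 + -1·4 = -5
  a_3 = 1·-5 + -1·-1 = -4
  a_4 = 1·-4 + -1·-5 = 1
  a_5 = 1·1 + -1·-4 = 5
  a_6 = 1·5 + -1·1 = 4
  a_7 = 1·4 + -1·5 = -1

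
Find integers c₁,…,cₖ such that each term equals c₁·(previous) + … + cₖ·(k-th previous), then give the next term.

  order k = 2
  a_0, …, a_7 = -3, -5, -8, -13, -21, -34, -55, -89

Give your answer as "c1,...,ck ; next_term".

  a_2 = 1·-5 + 1·-3 = -8
  a_3 = 1·-8 + 1·-5 = -13
  a_4 = 1·-13 + 1·-8 = -21
  a_5 = 1·-21 + 1·-13 = -34
  a_6 = 1·-34 + 1·-21 = -55
  a_7 = 1·-55 + 1·-34 = -89
  a_8 = 1·-89 + 1·-55 = -144

1,1 ; -144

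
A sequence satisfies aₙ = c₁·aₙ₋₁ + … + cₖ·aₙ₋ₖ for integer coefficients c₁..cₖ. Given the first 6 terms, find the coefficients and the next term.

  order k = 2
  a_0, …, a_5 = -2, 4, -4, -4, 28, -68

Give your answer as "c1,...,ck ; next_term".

  a_2 = -3·4 + -4·-2 = -4
  a_3 = -3·-4 + -4·4 = -4
  a_4 = -3·-4 + -4·-4 = 28
  a_5 = -3·28 + -4·-4 = -68
  a_6 = -3·-68 + -4·28 = 92

-3,-4 ; 92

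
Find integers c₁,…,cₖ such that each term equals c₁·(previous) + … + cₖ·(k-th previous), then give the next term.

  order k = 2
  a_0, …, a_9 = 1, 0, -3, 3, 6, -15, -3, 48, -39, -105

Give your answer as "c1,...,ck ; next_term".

-1,-3 ; 222

  a_2 = -1·0 + -3·1 = -3
  a_3 = -1·-3 + -3·0 = 3
  a_4 = -1·3 + -3·-3 = 6
  a_5 = -1·6 + -3·3 = -15
  a_6 = -1·-15 + -3·6 = -3
  a_7 = -1·-3 + -3·-15 = 48
  a_8 = -1·48 + -3·-3 = -39
  a_9 = -1·-39 + -3·48 = -105
  a_10 = -1·-105 + -3·-39 = 222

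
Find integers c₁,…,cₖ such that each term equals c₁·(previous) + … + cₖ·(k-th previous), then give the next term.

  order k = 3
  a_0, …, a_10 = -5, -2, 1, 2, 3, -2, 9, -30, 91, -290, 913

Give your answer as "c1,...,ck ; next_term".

-2,3,-2 ; -2878

  a_3 = -2·1 + 3·-2 + -2·-5 = 2
  a_4 = -2·2 + 3·1 + -2·-2 = 3
  a_5 = -2·3 + 3·2 + -2·1 = -2
  a_6 = -2·-2 + 3·3 + -2·2 = 9
  a_7 = -2·9 + 3·-2 + -2·3 = -30
  a_8 = -2·-30 + 3·9 + -2·-2 = 91
  a_9 = -2·91 + 3·-30 + -2·9 = -290
  a_10 = -2·-290 + 3·91 + -2·-30 = 913
  a_11 = -2·913 + 3·-290 + -2·91 = -2878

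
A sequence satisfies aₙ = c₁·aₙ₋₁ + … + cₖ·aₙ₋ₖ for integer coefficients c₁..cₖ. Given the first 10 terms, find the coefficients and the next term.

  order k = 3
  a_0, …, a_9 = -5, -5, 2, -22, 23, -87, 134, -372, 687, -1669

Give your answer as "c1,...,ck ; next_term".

-1,3,1 ; 3358

  a_3 = -1·2 + 3·-5 + 1·-5 = -22
  a_4 = -1·-22 + 3·2 + 1·-5 = 23
  a_5 = -1·23 + 3·-22 + 1·2 = -87
  a_6 = -1·-87 + 3·23 + 1·-22 = 134
  a_7 = -1·134 + 3·-87 + 1·23 = -372
  a_8 = -1·-372 + 3·134 + 1·-87 = 687
  a_9 = -1·687 + 3·-372 + 1·134 = -1669
  a_10 = -1·-1669 + 3·687 + 1·-372 = 3358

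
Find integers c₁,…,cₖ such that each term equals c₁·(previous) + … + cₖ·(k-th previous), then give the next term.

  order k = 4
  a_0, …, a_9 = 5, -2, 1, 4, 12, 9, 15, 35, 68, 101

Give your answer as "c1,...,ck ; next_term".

1,0,1,2 ; 166

  a_4 = 1·4 + 0·1 + 1·-2 + 2·5 = 12
  a_5 = 1·12 + 0·4 + 1·1 + 2·-2 = 9
  a_6 = 1·9 + 0·12 + 1·4 + 2·1 = 15
  a_7 = 1·15 + 0·9 + 1·12 + 2·4 = 35
  a_8 = 1·35 + 0·15 + 1·9 + 2·12 = 68
  a_9 = 1·68 + 0·35 + 1·15 + 2·9 = 101
  a_10 = 1·101 + 0·68 + 1·35 + 2·15 = 166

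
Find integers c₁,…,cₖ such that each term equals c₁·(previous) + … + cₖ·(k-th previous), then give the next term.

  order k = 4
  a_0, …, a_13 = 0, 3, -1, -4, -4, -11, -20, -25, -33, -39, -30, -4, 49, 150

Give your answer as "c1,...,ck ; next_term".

  a_4 = 2·-4 + -1·-1 + 1·3 + -2·0 = -4
  a_5 = 2·-4 + -1·-4 + 1·-1 + -2·3 = -11
  a_6 = 2·-11 + -1·-4 + 1·-4 + -2·-1 = -20
  a_7 = 2·-20 + -1·-11 + 1·-4 + -2·-4 = -25
  a_8 = 2·-25 + -1·-20 + 1·-11 + -2·-4 = -33
  a_9 = 2·-33 + -1·-25 + 1·-20 + -2·-11 = -39
  a_10 = 2·-39 + -1·-33 + 1·-25 + -2·-20 = -30
  a_11 = 2·-30 + -1·-39 + 1·-33 + -2·-25 = -4
  a_12 = 2·-4 + -1·-30 + 1·-39 + -2·-33 = 49
  a_13 = 2·49 + -1·-4 + 1·-30 + -2·-39 = 150
  a_14 = 2·150 + -1·49 + 1·-4 + -2·-30 = 307

2,-1,1,-2 ; 307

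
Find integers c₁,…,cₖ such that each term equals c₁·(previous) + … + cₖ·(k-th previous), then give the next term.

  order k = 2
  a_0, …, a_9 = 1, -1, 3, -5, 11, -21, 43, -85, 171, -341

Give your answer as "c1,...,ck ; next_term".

  a_2 = -1·-1 + 2·1 = 3
  a_3 = -1·3 + 2·-1 = -5
  a_4 = -1·-5 + 2·3 = 11
  a_5 = -1·11 + 2·-5 = -21
  a_6 = -1·-21 + 2·11 = 43
  a_7 = -1·43 + 2·-21 = -85
  a_8 = -1·-85 + 2·43 = 171
  a_9 = -1·171 + 2·-85 = -341
  a_10 = -1·-341 + 2·171 = 683

-1,2 ; 683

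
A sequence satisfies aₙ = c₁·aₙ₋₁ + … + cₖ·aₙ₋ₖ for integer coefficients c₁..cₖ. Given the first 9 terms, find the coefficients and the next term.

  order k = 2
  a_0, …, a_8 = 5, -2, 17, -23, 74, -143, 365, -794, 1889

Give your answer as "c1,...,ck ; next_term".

-1,3 ; -4271

  a_2 = -1·-2 + 3·5 = 17
  a_3 = -1·17 + 3·-2 = -23
  a_4 = -1·-23 + 3·17 = 74
  a_5 = -1·74 + 3·-23 = -143
  a_6 = -1·-143 + 3·74 = 365
  a_7 = -1·365 + 3·-143 = -794
  a_8 = -1·-794 + 3·365 = 1889
  a_9 = -1·1889 + 3·-794 = -4271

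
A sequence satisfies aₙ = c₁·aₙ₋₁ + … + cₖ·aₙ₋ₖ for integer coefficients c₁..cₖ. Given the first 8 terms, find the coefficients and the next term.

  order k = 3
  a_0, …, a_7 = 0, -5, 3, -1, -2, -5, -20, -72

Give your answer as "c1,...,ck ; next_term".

  a_3 = 3·3 + 2·-5 + 1·0 = -1
  a_4 = 3·-1 + 2·3 + 1·-5 = -2
  a_5 = 3·-2 + 2·-1 + 1·3 = -5
  a_6 = 3·-5 + 2·-2 + 1·-1 = -20
  a_7 = 3·-20 + 2·-5 + 1·-2 = -72
  a_8 = 3·-72 + 2·-20 + 1·-5 = -261

3,2,1 ; -261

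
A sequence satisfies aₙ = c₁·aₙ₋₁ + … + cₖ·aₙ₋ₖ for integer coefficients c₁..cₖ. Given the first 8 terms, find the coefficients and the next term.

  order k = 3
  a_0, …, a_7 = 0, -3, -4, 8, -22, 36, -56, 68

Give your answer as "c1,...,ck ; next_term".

  a_3 = -2·-4 + 0·-3 + 2·0 = 8
  a_4 = -2·8 + 0·-4 + 2·-3 = -22
  a_5 = -2·-22 + 0·8 + 2·-4 = 36
  a_6 = -2·36 + 0·-22 + 2·8 = -56
  a_7 = -2·-56 + 0·36 + 2·-22 = 68
  a_8 = -2·68 + 0·-56 + 2·36 = -64

-2,0,2 ; -64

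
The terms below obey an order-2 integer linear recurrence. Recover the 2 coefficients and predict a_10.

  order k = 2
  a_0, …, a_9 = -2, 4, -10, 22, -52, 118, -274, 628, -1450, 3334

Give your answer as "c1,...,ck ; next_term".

  a_2 = -1·4 + 3·-2 = -10
  a_3 = -1·-10 + 3·4 = 22
  a_4 = -1·22 + 3·-10 = -52
  a_5 = -1·-52 + 3·22 = 118
  a_6 = -1·118 + 3·-52 = -274
  a_7 = -1·-274 + 3·118 = 628
  a_8 = -1·628 + 3·-274 = -1450
  a_9 = -1·-1450 + 3·628 = 3334
  a_10 = -1·3334 + 3·-1450 = -7684

-1,3 ; -7684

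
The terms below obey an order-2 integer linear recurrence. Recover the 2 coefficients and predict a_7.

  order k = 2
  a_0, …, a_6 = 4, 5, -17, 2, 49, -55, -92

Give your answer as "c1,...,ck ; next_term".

  a_2 = -1·5 + -3·4 = -17
  a_3 = -1·-17 + -3·5 = 2
  a_4 = -1·2 + -3·-17 = 49
  a_5 = -1·49 + -3·2 = -55
  a_6 = -1·-55 + -3·49 = -92
  a_7 = -1·-92 + -3·-55 = 257

-1,-3 ; 257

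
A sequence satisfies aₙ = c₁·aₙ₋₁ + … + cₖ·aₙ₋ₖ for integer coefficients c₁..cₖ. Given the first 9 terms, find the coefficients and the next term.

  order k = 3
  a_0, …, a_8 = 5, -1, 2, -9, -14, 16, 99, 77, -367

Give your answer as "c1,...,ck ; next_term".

  a_3 = 1·2 + -4·-1 + -3·5 = -9
  a_4 = 1·-9 + -4·2 + -3·-1 = -14
  a_5 = 1·-14 + -4·-9 + -3·2 = 16
  a_6 = 1·16 + -4·-14 + -3·-9 = 99
  a_7 = 1·99 + -4·16 + -3·-14 = 77
  a_8 = 1·77 + -4·99 + -3·16 = -367
  a_9 = 1·-367 + -4·77 + -3·99 = -972

1,-4,-3 ; -972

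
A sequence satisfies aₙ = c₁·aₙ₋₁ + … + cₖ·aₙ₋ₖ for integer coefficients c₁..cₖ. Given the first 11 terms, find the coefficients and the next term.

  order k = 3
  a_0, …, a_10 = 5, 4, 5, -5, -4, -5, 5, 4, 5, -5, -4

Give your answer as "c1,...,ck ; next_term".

  a_3 = 0·5 + 0·4 + -1·5 = -5
  a_4 = 0·-5 + 0·5 + -1·4 = -4
  a_5 = 0·-4 + 0·-5 + -1·5 = -5
  a_6 = 0·-5 + 0·-4 + -1·-5 = 5
  a_7 = 0·5 + 0·-5 + -1·-4 = 4
  a_8 = 0·4 + 0·5 + -1·-5 = 5
  a_9 = 0·5 + 0·4 + -1·5 = -5
  a_10 = 0·-5 + 0·5 + -1·4 = -4
  a_11 = 0·-4 + 0·-5 + -1·5 = -5

0,0,-1 ; -5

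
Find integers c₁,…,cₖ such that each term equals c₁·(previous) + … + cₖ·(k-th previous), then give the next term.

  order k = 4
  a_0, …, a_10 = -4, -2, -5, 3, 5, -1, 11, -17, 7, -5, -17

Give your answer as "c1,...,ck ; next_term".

-1,0,0,-2 ; 51

  a_4 = -1·3 + 0·-5 + 0·-2 + -2·-4 = 5
  a_5 = -1·5 + 0·3 + 0·-5 + -2·-2 = -1
  a_6 = -1·-1 + 0·5 + 0·3 + -2·-5 = 11
  a_7 = -1·11 + 0·-1 + 0·5 + -2·3 = -17
  a_8 = -1·-17 + 0·11 + 0·-1 + -2·5 = 7
  a_9 = -1·7 + 0·-17 + 0·11 + -2·-1 = -5
  a_10 = -1·-5 + 0·7 + 0·-17 + -2·11 = -17
  a_11 = -1·-17 + 0·-5 + 0·7 + -2·-17 = 51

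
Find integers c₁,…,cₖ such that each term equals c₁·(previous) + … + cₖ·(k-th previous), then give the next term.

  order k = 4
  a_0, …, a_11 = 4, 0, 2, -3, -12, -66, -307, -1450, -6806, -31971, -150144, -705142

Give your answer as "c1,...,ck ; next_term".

  a_4 = 4·-3 + 4·2 + -3·0 + -2·4 = -12
  a_5 = 4·-12 + 4·-3 + -3·2 + -2·0 = -66
  a_6 = 4·-66 + 4·-12 + -3·-3 + -2·2 = -307
  a_7 = 4·-307 + 4·-66 + -3·-12 + -2·-3 = -1450
  a_8 = 4·-1450 + 4·-307 + -3·-66 + -2·-12 = -6806
  a_9 = 4·-6806 + 4·-1450 + -3·-307 + -2·-66 = -31971
  a_10 = 4·-31971 + 4·-6806 + -3·-1450 + -2·-307 = -150144
  a_11 = 4·-150144 + 4·-31971 + -3·-6806 + -2·-1450 = -705142
  a_12 = 4·-705142 + 4·-150144 + -3·-31971 + -2·-6806 = -3311619

4,4,-3,-2 ; -3311619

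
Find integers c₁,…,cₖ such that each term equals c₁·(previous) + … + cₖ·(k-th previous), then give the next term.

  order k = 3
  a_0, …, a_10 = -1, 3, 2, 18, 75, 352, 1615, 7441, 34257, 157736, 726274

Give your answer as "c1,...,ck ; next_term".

  a_3 = 4·2 + 3·3 + -1·-1 = 18
  a_4 = 4·18 + 3·2 + -1·3 = 75
  a_5 = 4·75 + 3·18 + -1·2 = 352
  a_6 = 4·352 + 3·75 + -1·18 = 1615
  a_7 = 4·1615 + 3·352 + -1·75 = 7441
  a_8 = 4·7441 + 3·1615 + -1·352 = 34257
  a_9 = 4·34257 + 3·7441 + -1·1615 = 157736
  a_10 = 4·157736 + 3·34257 + -1·7441 = 726274
  a_11 = 4·726274 + 3·157736 + -1·34257 = 3344047

4,3,-1 ; 3344047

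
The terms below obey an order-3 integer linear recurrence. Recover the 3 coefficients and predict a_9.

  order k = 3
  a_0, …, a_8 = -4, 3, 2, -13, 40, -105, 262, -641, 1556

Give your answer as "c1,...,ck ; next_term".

-3,-1,1 ; -3765

  a_3 = -3·2 + -1·3 + 1·-4 = -13
  a_4 = -3·-13 + -1·2 + 1·3 = 40
  a_5 = -3·40 + -1·-13 + 1·2 = -105
  a_6 = -3·-105 + -1·40 + 1·-13 = 262
  a_7 = -3·262 + -1·-105 + 1·40 = -641
  a_8 = -3·-641 + -1·262 + 1·-105 = 1556
  a_9 = -3·1556 + -1·-641 + 1·262 = -3765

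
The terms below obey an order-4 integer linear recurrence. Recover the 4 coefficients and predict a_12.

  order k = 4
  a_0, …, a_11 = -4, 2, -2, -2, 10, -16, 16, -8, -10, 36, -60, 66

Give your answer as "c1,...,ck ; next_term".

  a_4 = -2·-2 + -2·-2 + -1·2 + -1·-4 = 10
  a_5 = -2·10 + -2·-2 + -1·-2 + -1·2 = -16
  a_6 = -2·-16 + -2·10 + -1·-2 + -1·-2 = 16
  a_7 = -2·16 + -2·-16 + -1·10 + -1·-2 = -8
  a_8 = -2·-8 + -2·16 + -1·-16 + -1·10 = -10
  a_9 = -2·-10 + -2·-8 + -1·16 + -1·-16 = 36
  a_10 = -2·36 + -2·-10 + -1·-8 + -1·16 = -60
  a_11 = -2·-60 + -2·36 + -1·-10 + -1·-8 = 66
  a_12 = -2·66 + -2·-60 + -1·36 + -1·-10 = -38

-2,-2,-1,-1 ; -38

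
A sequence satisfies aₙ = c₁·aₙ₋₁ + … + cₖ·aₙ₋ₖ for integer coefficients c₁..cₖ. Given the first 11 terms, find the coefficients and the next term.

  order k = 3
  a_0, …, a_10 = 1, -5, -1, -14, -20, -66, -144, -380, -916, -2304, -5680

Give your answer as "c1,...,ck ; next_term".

  a_3 = 2·-1 + 2·-5 + -2·1 = -14
  a_4 = 2·-14 + 2·-1 + -2·-5 = -20
  a_5 = 2·-20 + 2·-14 + -2·-1 = -66
  a_6 = 2·-66 + 2·-20 + -2·-14 = -144
  a_7 = 2·-144 + 2·-66 + -2·-20 = -380
  a_8 = 2·-380 + 2·-144 + -2·-66 = -916
  a_9 = 2·-916 + 2·-380 + -2·-144 = -2304
  a_10 = 2·-2304 + 2·-916 + -2·-380 = -5680
  a_11 = 2·-5680 + 2·-2304 + -2·-916 = -14136

2,2,-2 ; -14136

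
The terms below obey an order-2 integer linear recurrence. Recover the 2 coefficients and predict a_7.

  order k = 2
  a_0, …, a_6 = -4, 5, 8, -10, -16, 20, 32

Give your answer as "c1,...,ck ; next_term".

  a_2 = 0·5 + -2·-4 = 8
  a_3 = 0·8 + -2·5 = -10
  a_4 = 0·-10 + -2·8 = -16
  a_5 = 0·-16 + -2·-10 = 20
  a_6 = 0·20 + -2·-16 = 32
  a_7 = 0·32 + -2·20 = -40

0,-2 ; -40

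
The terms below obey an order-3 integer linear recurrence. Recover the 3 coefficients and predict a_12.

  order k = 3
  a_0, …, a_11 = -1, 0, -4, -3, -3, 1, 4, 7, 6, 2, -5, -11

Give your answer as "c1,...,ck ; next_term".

1,0,-1 ; -13

  a_3 = 1·-4 + 0·0 + -1·-1 = -3
  a_4 = 1·-3 + 0·-4 + -1·0 = -3
  a_5 = 1·-3 + 0·-3 + -1·-4 = 1
  a_6 = 1·1 + 0·-3 + -1·-3 = 4
  a_7 = 1·4 + 0·1 + -1·-3 = 7
  a_8 = 1·7 + 0·4 + -1·1 = 6
  a_9 = 1·6 + 0·7 + -1·4 = 2
  a_10 = 1·2 + 0·6 + -1·7 = -5
  a_11 = 1·-5 + 0·2 + -1·6 = -11
  a_12 = 1·-11 + 0·-5 + -1·2 = -13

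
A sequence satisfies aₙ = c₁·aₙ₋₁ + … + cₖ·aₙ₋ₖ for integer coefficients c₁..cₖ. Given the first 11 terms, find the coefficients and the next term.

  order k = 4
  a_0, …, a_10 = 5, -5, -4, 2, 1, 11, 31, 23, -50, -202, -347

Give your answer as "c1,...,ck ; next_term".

2,-3,0,-3 ; -157

  a_4 = 2·2 + -3·-4 + 0·-5 + -3·5 = 1
  a_5 = 2·1 + -3·2 + 0·-4 + -3·-5 = 11
  a_6 = 2·11 + -3·1 + 0·2 + -3·-4 = 31
  a_7 = 2·31 + -3·11 + 0·1 + -3·2 = 23
  a_8 = 2·23 + -3·31 + 0·11 + -3·1 = -50
  a_9 = 2·-50 + -3·23 + 0·31 + -3·11 = -202
  a_10 = 2·-202 + -3·-50 + 0·23 + -3·31 = -347
  a_11 = 2·-347 + -3·-202 + 0·-50 + -3·23 = -157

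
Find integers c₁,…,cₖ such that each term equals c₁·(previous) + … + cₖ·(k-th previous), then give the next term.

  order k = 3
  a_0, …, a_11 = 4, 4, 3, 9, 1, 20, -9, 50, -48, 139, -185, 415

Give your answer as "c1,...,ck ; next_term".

  a_3 = -1·3 + 2·4 + 1·4 = 9
  a_4 = -1·9 + 2·3 + 1·4 = 1
  a_5 = -1·1 + 2·9 + 1·3 = 20
  a_6 = -1·20 + 2·1 + 1·9 = -9
  a_7 = -1·-9 + 2·20 + 1·1 = 50
  a_8 = -1·50 + 2·-9 + 1·20 = -48
  a_9 = -1·-48 + 2·50 + 1·-9 = 139
  a_10 = -1·139 + 2·-48 + 1·50 = -185
  a_11 = -1·-185 + 2·139 + 1·-48 = 415
  a_12 = -1·415 + 2·-185 + 1·139 = -646

-1,2,1 ; -646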